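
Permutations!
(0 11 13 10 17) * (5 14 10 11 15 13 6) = (0 15 13 11 6 5 14 10 17) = [15, 1, 2, 3, 4, 14, 5, 7, 8, 9, 17, 6, 12, 11, 10, 13, 16, 0]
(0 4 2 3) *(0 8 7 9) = (0 4 2 3 8 7 9) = [4, 1, 3, 8, 2, 5, 6, 9, 7, 0]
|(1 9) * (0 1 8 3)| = |(0 1 9 8 3)| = 5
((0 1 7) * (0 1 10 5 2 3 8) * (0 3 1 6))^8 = (0 10 5 2 1 7 6)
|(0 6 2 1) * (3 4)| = |(0 6 2 1)(3 4)| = 4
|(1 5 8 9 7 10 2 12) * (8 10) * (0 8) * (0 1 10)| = |(0 8 9 7 1 5)(2 12 10)| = 6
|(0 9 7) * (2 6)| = 6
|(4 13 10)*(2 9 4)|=|(2 9 4 13 10)|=5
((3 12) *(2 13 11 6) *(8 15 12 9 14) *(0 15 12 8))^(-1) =(0 14 9 3 12 8 15)(2 6 11 13)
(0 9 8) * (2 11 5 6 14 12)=(0 9 8)(2 11 5 6 14 12)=[9, 1, 11, 3, 4, 6, 14, 7, 0, 8, 10, 5, 2, 13, 12]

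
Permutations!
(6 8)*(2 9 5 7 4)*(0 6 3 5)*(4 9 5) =(0 6 8 3 4 2 5 7 9) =[6, 1, 5, 4, 2, 7, 8, 9, 3, 0]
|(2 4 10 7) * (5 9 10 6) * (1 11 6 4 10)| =15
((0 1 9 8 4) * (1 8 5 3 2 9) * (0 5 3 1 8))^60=(9)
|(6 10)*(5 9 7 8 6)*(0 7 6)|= 12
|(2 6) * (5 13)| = 2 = |(2 6)(5 13)|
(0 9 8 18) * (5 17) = (0 9 8 18)(5 17) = [9, 1, 2, 3, 4, 17, 6, 7, 18, 8, 10, 11, 12, 13, 14, 15, 16, 5, 0]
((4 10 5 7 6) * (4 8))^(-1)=(4 8 6 7 5 10)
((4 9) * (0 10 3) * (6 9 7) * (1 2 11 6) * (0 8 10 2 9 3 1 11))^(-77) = ((0 2)(1 9 4 7 11 6 3 8 10))^(-77) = (0 2)(1 11 10 7 8 4 3 9 6)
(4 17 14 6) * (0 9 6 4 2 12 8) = (0 9 6 2 12 8)(4 17 14) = [9, 1, 12, 3, 17, 5, 2, 7, 0, 6, 10, 11, 8, 13, 4, 15, 16, 14]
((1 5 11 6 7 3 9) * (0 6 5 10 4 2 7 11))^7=((0 6 11 5)(1 10 4 2 7 3 9))^7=(0 5 11 6)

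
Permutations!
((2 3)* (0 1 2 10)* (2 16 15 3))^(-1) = ((0 1 16 15 3 10))^(-1) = (0 10 3 15 16 1)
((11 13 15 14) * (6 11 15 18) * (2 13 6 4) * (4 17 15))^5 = (2 14 17 13 4 15 18)(6 11)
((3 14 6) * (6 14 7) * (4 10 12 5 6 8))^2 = (14)(3 8 10 5)(4 12 6 7)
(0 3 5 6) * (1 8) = (0 3 5 6)(1 8) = [3, 8, 2, 5, 4, 6, 0, 7, 1]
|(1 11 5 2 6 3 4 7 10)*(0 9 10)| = |(0 9 10 1 11 5 2 6 3 4 7)| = 11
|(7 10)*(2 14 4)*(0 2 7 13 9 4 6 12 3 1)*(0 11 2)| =|(1 11 2 14 6 12 3)(4 7 10 13 9)| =35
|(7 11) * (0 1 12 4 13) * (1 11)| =7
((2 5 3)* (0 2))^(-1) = ((0 2 5 3))^(-1) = (0 3 5 2)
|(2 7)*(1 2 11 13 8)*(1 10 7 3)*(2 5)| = 20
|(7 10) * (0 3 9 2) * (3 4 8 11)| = |(0 4 8 11 3 9 2)(7 10)| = 14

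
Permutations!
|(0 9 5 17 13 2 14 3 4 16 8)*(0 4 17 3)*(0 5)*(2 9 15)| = 9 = |(0 15 2 14 5 3 17 13 9)(4 16 8)|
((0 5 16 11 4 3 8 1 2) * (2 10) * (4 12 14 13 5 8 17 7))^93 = ((0 8 1 10 2)(3 17 7 4)(5 16 11 12 14 13))^93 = (0 10 8 2 1)(3 17 7 4)(5 12)(11 13)(14 16)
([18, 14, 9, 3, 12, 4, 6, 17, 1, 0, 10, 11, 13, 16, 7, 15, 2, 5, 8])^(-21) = [5, 13, 7, 3, 18, 0, 6, 2, 12, 17, 10, 11, 8, 1, 16, 15, 14, 9, 4]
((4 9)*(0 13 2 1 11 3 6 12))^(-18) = ((0 13 2 1 11 3 6 12)(4 9))^(-18) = (0 6 11 2)(1 13 12 3)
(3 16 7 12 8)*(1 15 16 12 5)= (1 15 16 7 5)(3 12 8)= [0, 15, 2, 12, 4, 1, 6, 5, 3, 9, 10, 11, 8, 13, 14, 16, 7]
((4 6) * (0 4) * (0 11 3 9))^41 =((0 4 6 11 3 9))^41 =(0 9 3 11 6 4)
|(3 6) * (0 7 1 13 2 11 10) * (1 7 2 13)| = |(13)(0 2 11 10)(3 6)| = 4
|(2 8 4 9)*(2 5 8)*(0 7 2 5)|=7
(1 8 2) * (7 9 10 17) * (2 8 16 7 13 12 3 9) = [0, 16, 1, 9, 4, 5, 6, 2, 8, 10, 17, 11, 3, 12, 14, 15, 7, 13] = (1 16 7 2)(3 9 10 17 13 12)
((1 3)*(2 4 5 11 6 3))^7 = (11) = ((1 2 4 5 11 6 3))^7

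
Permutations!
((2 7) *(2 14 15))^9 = (2 7 14 15)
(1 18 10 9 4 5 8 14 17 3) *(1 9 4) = [0, 18, 2, 9, 5, 8, 6, 7, 14, 1, 4, 11, 12, 13, 17, 15, 16, 3, 10] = (1 18 10 4 5 8 14 17 3 9)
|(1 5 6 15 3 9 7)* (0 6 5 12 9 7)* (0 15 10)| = 6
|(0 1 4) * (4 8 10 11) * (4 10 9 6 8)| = 6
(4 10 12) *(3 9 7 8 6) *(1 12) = (1 12 4 10)(3 9 7 8 6) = [0, 12, 2, 9, 10, 5, 3, 8, 6, 7, 1, 11, 4]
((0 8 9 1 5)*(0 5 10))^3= (0 1 8 10 9)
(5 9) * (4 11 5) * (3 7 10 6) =(3 7 10 6)(4 11 5 9) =[0, 1, 2, 7, 11, 9, 3, 10, 8, 4, 6, 5]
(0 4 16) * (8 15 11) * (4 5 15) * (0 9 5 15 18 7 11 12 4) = [15, 1, 2, 3, 16, 18, 6, 11, 0, 5, 10, 8, 4, 13, 14, 12, 9, 17, 7] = (0 15 12 4 16 9 5 18 7 11 8)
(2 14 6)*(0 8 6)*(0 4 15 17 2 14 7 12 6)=(0 8)(2 7 12 6 14 4 15 17)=[8, 1, 7, 3, 15, 5, 14, 12, 0, 9, 10, 11, 6, 13, 4, 17, 16, 2]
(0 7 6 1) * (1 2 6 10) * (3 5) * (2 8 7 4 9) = (0 4 9 2 6 8 7 10 1)(3 5) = [4, 0, 6, 5, 9, 3, 8, 10, 7, 2, 1]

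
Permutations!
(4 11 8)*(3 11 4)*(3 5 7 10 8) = (3 11)(5 7 10 8) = [0, 1, 2, 11, 4, 7, 6, 10, 5, 9, 8, 3]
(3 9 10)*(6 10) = (3 9 6 10) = [0, 1, 2, 9, 4, 5, 10, 7, 8, 6, 3]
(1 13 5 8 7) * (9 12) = (1 13 5 8 7)(9 12) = [0, 13, 2, 3, 4, 8, 6, 1, 7, 12, 10, 11, 9, 5]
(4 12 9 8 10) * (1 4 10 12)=[0, 4, 2, 3, 1, 5, 6, 7, 12, 8, 10, 11, 9]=(1 4)(8 12 9)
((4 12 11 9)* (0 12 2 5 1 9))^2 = ((0 12 11)(1 9 4 2 5))^2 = (0 11 12)(1 4 5 9 2)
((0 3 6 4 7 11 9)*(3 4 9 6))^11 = ((0 4 7 11 6 9))^11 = (0 9 6 11 7 4)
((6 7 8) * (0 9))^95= ((0 9)(6 7 8))^95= (0 9)(6 8 7)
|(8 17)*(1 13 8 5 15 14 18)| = |(1 13 8 17 5 15 14 18)| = 8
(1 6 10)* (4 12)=(1 6 10)(4 12)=[0, 6, 2, 3, 12, 5, 10, 7, 8, 9, 1, 11, 4]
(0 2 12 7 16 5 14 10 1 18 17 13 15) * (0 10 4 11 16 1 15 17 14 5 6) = (0 2 12 7 1 18 14 4 11 16 6)(10 15)(13 17) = [2, 18, 12, 3, 11, 5, 0, 1, 8, 9, 15, 16, 7, 17, 4, 10, 6, 13, 14]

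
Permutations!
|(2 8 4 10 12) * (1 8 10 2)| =6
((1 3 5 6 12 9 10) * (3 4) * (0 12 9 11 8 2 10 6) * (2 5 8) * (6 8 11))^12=((0 12 6 9 8 5)(1 4 3 11 2 10))^12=(12)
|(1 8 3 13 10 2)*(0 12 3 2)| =|(0 12 3 13 10)(1 8 2)| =15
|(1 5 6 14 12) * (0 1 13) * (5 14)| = |(0 1 14 12 13)(5 6)| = 10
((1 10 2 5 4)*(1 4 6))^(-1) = (1 6 5 2 10)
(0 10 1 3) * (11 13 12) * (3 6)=(0 10 1 6 3)(11 13 12)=[10, 6, 2, 0, 4, 5, 3, 7, 8, 9, 1, 13, 11, 12]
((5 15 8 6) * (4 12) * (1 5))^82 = (1 15 6 5 8) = ((1 5 15 8 6)(4 12))^82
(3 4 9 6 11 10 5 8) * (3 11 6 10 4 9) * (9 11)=(3 11 4)(5 8 9 10)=[0, 1, 2, 11, 3, 8, 6, 7, 9, 10, 5, 4]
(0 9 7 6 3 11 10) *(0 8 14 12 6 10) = (0 9 7 10 8 14 12 6 3 11) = [9, 1, 2, 11, 4, 5, 3, 10, 14, 7, 8, 0, 6, 13, 12]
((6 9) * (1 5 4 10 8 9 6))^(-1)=((1 5 4 10 8 9))^(-1)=(1 9 8 10 4 5)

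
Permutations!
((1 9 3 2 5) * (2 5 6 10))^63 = ((1 9 3 5)(2 6 10))^63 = (10)(1 5 3 9)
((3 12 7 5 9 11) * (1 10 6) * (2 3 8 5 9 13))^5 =(1 6 10)(2 11 3 8 12 5 7 13 9)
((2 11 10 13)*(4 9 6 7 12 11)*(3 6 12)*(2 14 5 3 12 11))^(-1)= ((2 4 9 11 10 13 14 5 3 6 7 12))^(-1)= (2 12 7 6 3 5 14 13 10 11 9 4)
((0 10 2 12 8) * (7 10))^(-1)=((0 7 10 2 12 8))^(-1)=(0 8 12 2 10 7)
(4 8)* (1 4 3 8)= (1 4)(3 8)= [0, 4, 2, 8, 1, 5, 6, 7, 3]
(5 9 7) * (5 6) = (5 9 7 6) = [0, 1, 2, 3, 4, 9, 5, 6, 8, 7]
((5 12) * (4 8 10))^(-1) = ((4 8 10)(5 12))^(-1) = (4 10 8)(5 12)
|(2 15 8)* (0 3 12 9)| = 12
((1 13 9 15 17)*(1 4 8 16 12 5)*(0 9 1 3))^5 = ((0 9 15 17 4 8 16 12 5 3)(1 13))^5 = (0 8)(1 13)(3 4)(5 17)(9 16)(12 15)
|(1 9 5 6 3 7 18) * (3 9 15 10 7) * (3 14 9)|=|(1 15 10 7 18)(3 14 9 5 6)|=5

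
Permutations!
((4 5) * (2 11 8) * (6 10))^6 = ((2 11 8)(4 5)(6 10))^6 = (11)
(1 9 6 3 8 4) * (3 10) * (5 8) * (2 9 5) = (1 5 8 4)(2 9 6 10 3) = [0, 5, 9, 2, 1, 8, 10, 7, 4, 6, 3]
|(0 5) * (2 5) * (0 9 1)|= |(0 2 5 9 1)|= 5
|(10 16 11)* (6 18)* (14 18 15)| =12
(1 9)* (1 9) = (9) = [0, 1, 2, 3, 4, 5, 6, 7, 8, 9]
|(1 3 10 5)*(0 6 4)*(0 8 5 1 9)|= 6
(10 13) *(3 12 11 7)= (3 12 11 7)(10 13)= [0, 1, 2, 12, 4, 5, 6, 3, 8, 9, 13, 7, 11, 10]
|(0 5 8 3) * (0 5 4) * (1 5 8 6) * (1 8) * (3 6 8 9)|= |(0 4)(1 5 8 6 9 3)|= 6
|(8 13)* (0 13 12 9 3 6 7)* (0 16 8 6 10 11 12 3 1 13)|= |(1 13 6 7 16 8 3 10 11 12 9)|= 11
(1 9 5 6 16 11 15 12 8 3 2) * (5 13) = [0, 9, 1, 2, 4, 6, 16, 7, 3, 13, 10, 15, 8, 5, 14, 12, 11] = (1 9 13 5 6 16 11 15 12 8 3 2)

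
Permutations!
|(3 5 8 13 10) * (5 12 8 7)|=10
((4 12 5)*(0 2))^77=(0 2)(4 5 12)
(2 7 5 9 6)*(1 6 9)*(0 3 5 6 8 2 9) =(0 3 5 1 8 2 7 6 9) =[3, 8, 7, 5, 4, 1, 9, 6, 2, 0]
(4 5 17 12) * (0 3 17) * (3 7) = (0 7 3 17 12 4 5) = [7, 1, 2, 17, 5, 0, 6, 3, 8, 9, 10, 11, 4, 13, 14, 15, 16, 12]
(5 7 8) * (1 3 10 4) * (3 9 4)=(1 9 4)(3 10)(5 7 8)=[0, 9, 2, 10, 1, 7, 6, 8, 5, 4, 3]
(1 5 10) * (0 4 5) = [4, 0, 2, 3, 5, 10, 6, 7, 8, 9, 1] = (0 4 5 10 1)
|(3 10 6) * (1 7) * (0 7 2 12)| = |(0 7 1 2 12)(3 10 6)| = 15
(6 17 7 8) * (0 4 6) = (0 4 6 17 7 8) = [4, 1, 2, 3, 6, 5, 17, 8, 0, 9, 10, 11, 12, 13, 14, 15, 16, 7]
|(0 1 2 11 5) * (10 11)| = 6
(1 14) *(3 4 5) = (1 14)(3 4 5) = [0, 14, 2, 4, 5, 3, 6, 7, 8, 9, 10, 11, 12, 13, 1]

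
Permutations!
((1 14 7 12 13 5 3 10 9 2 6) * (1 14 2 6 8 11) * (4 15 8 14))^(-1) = (1 11 8 15 4 6 9 10 3 5 13 12 7 14 2) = ((1 2 14 7 12 13 5 3 10 9 6 4 15 8 11))^(-1)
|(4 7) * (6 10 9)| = |(4 7)(6 10 9)| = 6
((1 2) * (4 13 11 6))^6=((1 2)(4 13 11 6))^6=(4 11)(6 13)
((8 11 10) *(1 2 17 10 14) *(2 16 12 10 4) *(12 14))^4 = (1 16 14)(2 17 4)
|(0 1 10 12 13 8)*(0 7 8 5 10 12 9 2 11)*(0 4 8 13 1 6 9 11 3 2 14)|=|(0 6 9 14)(1 12)(2 3)(4 8 7 13 5 10 11)|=28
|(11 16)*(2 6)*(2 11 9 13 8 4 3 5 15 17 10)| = 13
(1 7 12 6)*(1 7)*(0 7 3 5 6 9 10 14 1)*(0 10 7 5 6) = (0 5)(1 10 14)(3 6)(7 12 9) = [5, 10, 2, 6, 4, 0, 3, 12, 8, 7, 14, 11, 9, 13, 1]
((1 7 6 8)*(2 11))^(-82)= ((1 7 6 8)(2 11))^(-82)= (11)(1 6)(7 8)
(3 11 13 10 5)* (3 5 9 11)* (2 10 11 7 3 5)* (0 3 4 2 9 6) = (0 3 5 9 7 4 2 10 6)(11 13) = [3, 1, 10, 5, 2, 9, 0, 4, 8, 7, 6, 13, 12, 11]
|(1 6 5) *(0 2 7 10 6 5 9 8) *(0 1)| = 9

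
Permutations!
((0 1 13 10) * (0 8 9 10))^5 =(0 13 1)(8 10 9) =((0 1 13)(8 9 10))^5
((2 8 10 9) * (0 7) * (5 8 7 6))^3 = ((0 6 5 8 10 9 2 7))^3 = (0 8 2 6 10 7 5 9)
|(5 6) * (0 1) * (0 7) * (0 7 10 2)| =4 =|(0 1 10 2)(5 6)|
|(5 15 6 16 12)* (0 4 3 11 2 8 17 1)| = 40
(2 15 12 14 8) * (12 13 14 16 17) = [0, 1, 15, 3, 4, 5, 6, 7, 2, 9, 10, 11, 16, 14, 8, 13, 17, 12] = (2 15 13 14 8)(12 16 17)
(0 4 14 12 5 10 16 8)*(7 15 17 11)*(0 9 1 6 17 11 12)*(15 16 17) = (0 4 14)(1 6 15 11 7 16 8 9)(5 10 17 12) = [4, 6, 2, 3, 14, 10, 15, 16, 9, 1, 17, 7, 5, 13, 0, 11, 8, 12]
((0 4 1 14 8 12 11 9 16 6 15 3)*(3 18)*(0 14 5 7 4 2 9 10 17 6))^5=(0 2 9 16)(1 5 7 4)(3 10)(6 8)(11 18)(12 15)(14 17)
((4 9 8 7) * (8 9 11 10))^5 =(11)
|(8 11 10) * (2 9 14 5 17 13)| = |(2 9 14 5 17 13)(8 11 10)| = 6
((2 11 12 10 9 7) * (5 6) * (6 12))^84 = ((2 11 6 5 12 10 9 7))^84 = (2 12)(5 7)(6 9)(10 11)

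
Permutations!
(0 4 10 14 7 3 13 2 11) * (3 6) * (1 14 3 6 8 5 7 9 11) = (0 4 10 3 13 2 1 14 9 11)(5 7 8) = [4, 14, 1, 13, 10, 7, 6, 8, 5, 11, 3, 0, 12, 2, 9]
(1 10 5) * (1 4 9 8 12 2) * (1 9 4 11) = (1 10 5 11)(2 9 8 12) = [0, 10, 9, 3, 4, 11, 6, 7, 12, 8, 5, 1, 2]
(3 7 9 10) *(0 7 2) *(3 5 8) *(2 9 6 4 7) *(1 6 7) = [2, 6, 0, 9, 1, 8, 4, 7, 3, 10, 5] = (0 2)(1 6 4)(3 9 10 5 8)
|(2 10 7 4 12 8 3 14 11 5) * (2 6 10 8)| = 11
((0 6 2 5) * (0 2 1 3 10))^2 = (0 1 10 6 3)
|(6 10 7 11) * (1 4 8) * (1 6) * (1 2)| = |(1 4 8 6 10 7 11 2)| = 8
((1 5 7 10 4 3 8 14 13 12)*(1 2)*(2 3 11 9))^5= ((1 5 7 10 4 11 9 2)(3 8 14 13 12))^5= (14)(1 11 7 2 4 5 9 10)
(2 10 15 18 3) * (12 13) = [0, 1, 10, 2, 4, 5, 6, 7, 8, 9, 15, 11, 13, 12, 14, 18, 16, 17, 3] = (2 10 15 18 3)(12 13)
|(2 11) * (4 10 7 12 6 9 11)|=|(2 4 10 7 12 6 9 11)|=8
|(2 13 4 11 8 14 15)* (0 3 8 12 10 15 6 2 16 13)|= 42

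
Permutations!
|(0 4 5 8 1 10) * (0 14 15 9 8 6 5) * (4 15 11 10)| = |(0 15 9 8 1 4)(5 6)(10 14 11)| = 6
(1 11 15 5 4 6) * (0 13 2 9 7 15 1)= (0 13 2 9 7 15 5 4 6)(1 11)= [13, 11, 9, 3, 6, 4, 0, 15, 8, 7, 10, 1, 12, 2, 14, 5]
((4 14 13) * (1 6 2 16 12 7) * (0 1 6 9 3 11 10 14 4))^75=(16)(0 3 14 1 11 13 9 10)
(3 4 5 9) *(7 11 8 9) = (3 4 5 7 11 8 9) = [0, 1, 2, 4, 5, 7, 6, 11, 9, 3, 10, 8]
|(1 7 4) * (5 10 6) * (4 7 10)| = |(1 10 6 5 4)| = 5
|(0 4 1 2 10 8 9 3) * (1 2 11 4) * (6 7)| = 18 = |(0 1 11 4 2 10 8 9 3)(6 7)|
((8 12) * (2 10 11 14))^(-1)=((2 10 11 14)(8 12))^(-1)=(2 14 11 10)(8 12)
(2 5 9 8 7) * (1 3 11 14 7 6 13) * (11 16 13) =(1 3 16 13)(2 5 9 8 6 11 14 7) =[0, 3, 5, 16, 4, 9, 11, 2, 6, 8, 10, 14, 12, 1, 7, 15, 13]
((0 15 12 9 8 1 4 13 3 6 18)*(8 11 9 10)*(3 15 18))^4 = (18)(1 12 4 10 13 8 15)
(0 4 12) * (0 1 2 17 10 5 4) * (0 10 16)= (0 10 5 4 12 1 2 17 16)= [10, 2, 17, 3, 12, 4, 6, 7, 8, 9, 5, 11, 1, 13, 14, 15, 0, 16]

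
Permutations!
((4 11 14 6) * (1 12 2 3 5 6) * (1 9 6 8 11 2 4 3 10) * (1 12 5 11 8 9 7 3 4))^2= ((1 5 9 6 4 2 10 12)(3 11 14 7))^2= (1 9 4 10)(2 12 5 6)(3 14)(7 11)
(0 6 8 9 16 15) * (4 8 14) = [6, 1, 2, 3, 8, 5, 14, 7, 9, 16, 10, 11, 12, 13, 4, 0, 15] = (0 6 14 4 8 9 16 15)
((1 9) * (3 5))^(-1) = (1 9)(3 5)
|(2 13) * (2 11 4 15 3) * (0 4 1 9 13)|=20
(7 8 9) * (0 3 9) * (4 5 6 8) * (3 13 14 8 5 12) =(0 13 14 8)(3 9 7 4 12)(5 6) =[13, 1, 2, 9, 12, 6, 5, 4, 0, 7, 10, 11, 3, 14, 8]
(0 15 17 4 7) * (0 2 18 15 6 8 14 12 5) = (0 6 8 14 12 5)(2 18 15 17 4 7) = [6, 1, 18, 3, 7, 0, 8, 2, 14, 9, 10, 11, 5, 13, 12, 17, 16, 4, 15]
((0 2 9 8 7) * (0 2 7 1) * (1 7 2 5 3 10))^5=(0 5 2 3 9 10 8 1 7)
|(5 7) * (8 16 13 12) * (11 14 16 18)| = 14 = |(5 7)(8 18 11 14 16 13 12)|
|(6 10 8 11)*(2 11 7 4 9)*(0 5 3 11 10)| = |(0 5 3 11 6)(2 10 8 7 4 9)| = 30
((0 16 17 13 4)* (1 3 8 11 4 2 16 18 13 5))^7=(0 1 13 8 16 4 5 18 3 2 11 17)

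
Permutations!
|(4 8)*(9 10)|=|(4 8)(9 10)|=2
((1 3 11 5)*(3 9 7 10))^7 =((1 9 7 10 3 11 5))^7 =(11)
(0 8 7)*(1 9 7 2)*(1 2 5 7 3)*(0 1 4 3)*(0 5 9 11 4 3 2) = (0 8 9 5 7 1 11 4 2) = [8, 11, 0, 3, 2, 7, 6, 1, 9, 5, 10, 4]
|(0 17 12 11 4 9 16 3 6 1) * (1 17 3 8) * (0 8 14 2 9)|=|(0 3 6 17 12 11 4)(1 8)(2 9 16 14)|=28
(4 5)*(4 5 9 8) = [0, 1, 2, 3, 9, 5, 6, 7, 4, 8] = (4 9 8)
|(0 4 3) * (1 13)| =|(0 4 3)(1 13)| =6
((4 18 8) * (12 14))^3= (18)(12 14)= ((4 18 8)(12 14))^3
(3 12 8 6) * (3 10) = [0, 1, 2, 12, 4, 5, 10, 7, 6, 9, 3, 11, 8] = (3 12 8 6 10)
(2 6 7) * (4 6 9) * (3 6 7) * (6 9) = (2 6 3 9 4 7) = [0, 1, 6, 9, 7, 5, 3, 2, 8, 4]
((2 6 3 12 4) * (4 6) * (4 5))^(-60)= ((2 5 4)(3 12 6))^(-60)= (12)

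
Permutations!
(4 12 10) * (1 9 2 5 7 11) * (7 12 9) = [0, 7, 5, 3, 9, 12, 6, 11, 8, 2, 4, 1, 10] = (1 7 11)(2 5 12 10 4 9)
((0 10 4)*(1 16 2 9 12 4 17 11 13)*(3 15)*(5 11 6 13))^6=((0 10 17 6 13 1 16 2 9 12 4)(3 15)(5 11))^6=(0 16 10 2 17 9 6 12 13 4 1)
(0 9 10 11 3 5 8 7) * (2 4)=(0 9 10 11 3 5 8 7)(2 4)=[9, 1, 4, 5, 2, 8, 6, 0, 7, 10, 11, 3]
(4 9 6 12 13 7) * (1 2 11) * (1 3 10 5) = (1 2 11 3 10 5)(4 9 6 12 13 7) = [0, 2, 11, 10, 9, 1, 12, 4, 8, 6, 5, 3, 13, 7]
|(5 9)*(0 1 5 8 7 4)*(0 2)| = 8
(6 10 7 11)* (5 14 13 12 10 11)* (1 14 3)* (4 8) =(1 14 13 12 10 7 5 3)(4 8)(6 11) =[0, 14, 2, 1, 8, 3, 11, 5, 4, 9, 7, 6, 10, 12, 13]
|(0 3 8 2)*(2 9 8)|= |(0 3 2)(8 9)|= 6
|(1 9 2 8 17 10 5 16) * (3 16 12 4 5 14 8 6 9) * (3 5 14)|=|(1 5 12 4 14 8 17 10 3 16)(2 6 9)|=30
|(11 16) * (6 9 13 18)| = |(6 9 13 18)(11 16)| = 4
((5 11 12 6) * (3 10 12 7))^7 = (12)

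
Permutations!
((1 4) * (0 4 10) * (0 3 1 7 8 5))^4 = (0 5 8 7 4)(1 10 3)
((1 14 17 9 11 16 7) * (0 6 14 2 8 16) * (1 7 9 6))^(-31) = ((0 1 2 8 16 9 11)(6 14 17))^(-31) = (0 16 1 9 2 11 8)(6 17 14)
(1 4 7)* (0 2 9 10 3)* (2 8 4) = [8, 2, 9, 0, 7, 5, 6, 1, 4, 10, 3] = (0 8 4 7 1 2 9 10 3)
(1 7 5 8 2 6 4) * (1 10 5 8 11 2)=(1 7 8)(2 6 4 10 5 11)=[0, 7, 6, 3, 10, 11, 4, 8, 1, 9, 5, 2]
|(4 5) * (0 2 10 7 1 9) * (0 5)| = |(0 2 10 7 1 9 5 4)| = 8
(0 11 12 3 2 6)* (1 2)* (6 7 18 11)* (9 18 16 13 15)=[6, 2, 7, 1, 4, 5, 0, 16, 8, 18, 10, 12, 3, 15, 14, 9, 13, 17, 11]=(0 6)(1 2 7 16 13 15 9 18 11 12 3)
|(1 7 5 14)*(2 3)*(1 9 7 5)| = |(1 5 14 9 7)(2 3)| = 10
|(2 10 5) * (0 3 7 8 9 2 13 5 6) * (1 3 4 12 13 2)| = |(0 4 12 13 5 2 10 6)(1 3 7 8 9)| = 40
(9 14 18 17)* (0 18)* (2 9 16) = (0 18 17 16 2 9 14) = [18, 1, 9, 3, 4, 5, 6, 7, 8, 14, 10, 11, 12, 13, 0, 15, 2, 16, 17]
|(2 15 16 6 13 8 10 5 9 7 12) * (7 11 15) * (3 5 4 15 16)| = 33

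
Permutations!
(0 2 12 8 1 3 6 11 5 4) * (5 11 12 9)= (0 2 9 5 4)(1 3 6 12 8)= [2, 3, 9, 6, 0, 4, 12, 7, 1, 5, 10, 11, 8]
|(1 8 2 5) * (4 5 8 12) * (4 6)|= 10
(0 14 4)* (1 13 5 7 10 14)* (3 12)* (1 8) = (0 8 1 13 5 7 10 14 4)(3 12) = [8, 13, 2, 12, 0, 7, 6, 10, 1, 9, 14, 11, 3, 5, 4]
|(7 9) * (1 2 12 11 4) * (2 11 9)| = |(1 11 4)(2 12 9 7)| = 12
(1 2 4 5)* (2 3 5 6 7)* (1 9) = (1 3 5 9)(2 4 6 7) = [0, 3, 4, 5, 6, 9, 7, 2, 8, 1]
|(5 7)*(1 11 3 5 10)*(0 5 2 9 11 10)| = 12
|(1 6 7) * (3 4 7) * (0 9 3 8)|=|(0 9 3 4 7 1 6 8)|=8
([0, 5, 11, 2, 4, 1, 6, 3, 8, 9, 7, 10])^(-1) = (1 5)(2 3 7 10 11)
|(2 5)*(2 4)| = 3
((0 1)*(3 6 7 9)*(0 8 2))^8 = (9)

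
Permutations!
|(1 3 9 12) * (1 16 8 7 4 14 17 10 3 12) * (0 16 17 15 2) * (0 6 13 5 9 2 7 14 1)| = 17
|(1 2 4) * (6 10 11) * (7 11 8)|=15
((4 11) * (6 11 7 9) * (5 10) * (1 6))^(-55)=(1 9 7 4 11 6)(5 10)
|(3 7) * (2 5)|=|(2 5)(3 7)|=2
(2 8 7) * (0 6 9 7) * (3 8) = [6, 1, 3, 8, 4, 5, 9, 2, 0, 7] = (0 6 9 7 2 3 8)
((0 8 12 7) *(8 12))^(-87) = ((0 12 7))^(-87) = (12)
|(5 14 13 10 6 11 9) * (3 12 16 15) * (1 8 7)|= 84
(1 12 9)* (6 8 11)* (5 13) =(1 12 9)(5 13)(6 8 11) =[0, 12, 2, 3, 4, 13, 8, 7, 11, 1, 10, 6, 9, 5]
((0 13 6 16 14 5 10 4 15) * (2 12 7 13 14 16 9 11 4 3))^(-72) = ((16)(0 14 5 10 3 2 12 7 13 6 9 11 4 15))^(-72) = (16)(0 4 9 13 12 3 5)(2 10 14 15 11 6 7)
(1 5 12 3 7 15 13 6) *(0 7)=(0 7 15 13 6 1 5 12 3)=[7, 5, 2, 0, 4, 12, 1, 15, 8, 9, 10, 11, 3, 6, 14, 13]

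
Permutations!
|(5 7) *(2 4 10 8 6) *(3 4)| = 6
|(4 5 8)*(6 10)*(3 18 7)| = |(3 18 7)(4 5 8)(6 10)| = 6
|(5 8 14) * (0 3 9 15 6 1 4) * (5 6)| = 10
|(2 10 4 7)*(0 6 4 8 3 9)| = 9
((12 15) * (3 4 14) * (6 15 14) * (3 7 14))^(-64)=(3 4 6 15 12)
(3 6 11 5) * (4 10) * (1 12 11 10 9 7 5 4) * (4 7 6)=(1 12 11 7 5 3 4 9 6 10)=[0, 12, 2, 4, 9, 3, 10, 5, 8, 6, 1, 7, 11]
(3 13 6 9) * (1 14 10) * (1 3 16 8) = [0, 14, 2, 13, 4, 5, 9, 7, 1, 16, 3, 11, 12, 6, 10, 15, 8] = (1 14 10 3 13 6 9 16 8)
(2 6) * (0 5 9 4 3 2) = (0 5 9 4 3 2 6) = [5, 1, 6, 2, 3, 9, 0, 7, 8, 4]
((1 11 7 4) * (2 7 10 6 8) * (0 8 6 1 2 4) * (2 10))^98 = (0 4 1 2)(7 8 10 11)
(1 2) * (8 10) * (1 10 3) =(1 2 10 8 3) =[0, 2, 10, 1, 4, 5, 6, 7, 3, 9, 8]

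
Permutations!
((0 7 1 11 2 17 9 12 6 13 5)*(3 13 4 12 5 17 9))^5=(0 9 11 7 5 2 1)(3 17 13)(4 6 12)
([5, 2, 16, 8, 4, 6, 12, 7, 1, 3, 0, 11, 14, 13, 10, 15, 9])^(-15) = [12, 9, 3, 2, 4, 14, 10, 7, 16, 1, 6, 11, 0, 13, 5, 15, 8]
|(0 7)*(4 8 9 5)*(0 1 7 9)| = 10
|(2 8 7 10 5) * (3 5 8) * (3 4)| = 12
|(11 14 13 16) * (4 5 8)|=|(4 5 8)(11 14 13 16)|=12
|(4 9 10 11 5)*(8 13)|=|(4 9 10 11 5)(8 13)|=10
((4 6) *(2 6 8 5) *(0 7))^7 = ((0 7)(2 6 4 8 5))^7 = (0 7)(2 4 5 6 8)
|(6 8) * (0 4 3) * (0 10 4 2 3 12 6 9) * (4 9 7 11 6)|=20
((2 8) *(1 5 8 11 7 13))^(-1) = ((1 5 8 2 11 7 13))^(-1) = (1 13 7 11 2 8 5)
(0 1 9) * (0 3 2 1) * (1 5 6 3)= (1 9)(2 5 6 3)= [0, 9, 5, 2, 4, 6, 3, 7, 8, 1]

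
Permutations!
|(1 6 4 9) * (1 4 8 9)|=5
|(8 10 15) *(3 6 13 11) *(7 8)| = |(3 6 13 11)(7 8 10 15)| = 4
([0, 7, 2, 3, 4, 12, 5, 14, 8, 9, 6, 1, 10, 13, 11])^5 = (1 7 14 11)(5 12 10 6)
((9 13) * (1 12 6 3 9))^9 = (1 3)(6 13)(9 12)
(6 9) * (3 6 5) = (3 6 9 5) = [0, 1, 2, 6, 4, 3, 9, 7, 8, 5]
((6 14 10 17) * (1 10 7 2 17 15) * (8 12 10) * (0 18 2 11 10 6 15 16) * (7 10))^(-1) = (0 16 10 14 6 12 8 1 15 17 2 18)(7 11)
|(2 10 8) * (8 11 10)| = 2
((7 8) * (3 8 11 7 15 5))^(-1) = ((3 8 15 5)(7 11))^(-1) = (3 5 15 8)(7 11)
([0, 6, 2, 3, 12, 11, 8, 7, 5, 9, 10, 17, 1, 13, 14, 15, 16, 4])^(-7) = [0, 6, 2, 3, 12, 11, 8, 7, 5, 9, 10, 17, 1, 13, 14, 15, 16, 4]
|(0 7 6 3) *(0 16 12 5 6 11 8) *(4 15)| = 20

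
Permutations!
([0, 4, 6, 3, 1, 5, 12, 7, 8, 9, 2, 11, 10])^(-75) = [0, 4, 6, 3, 1, 5, 12, 7, 8, 9, 2, 11, 10]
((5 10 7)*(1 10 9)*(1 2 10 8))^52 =(2 7 9 10 5)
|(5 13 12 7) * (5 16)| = |(5 13 12 7 16)| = 5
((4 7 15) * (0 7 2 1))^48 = (15)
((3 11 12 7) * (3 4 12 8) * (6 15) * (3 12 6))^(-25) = (3 15 6 4 7 12 8 11)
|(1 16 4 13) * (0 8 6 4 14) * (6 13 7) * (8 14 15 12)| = |(0 14)(1 16 15 12 8 13)(4 7 6)| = 6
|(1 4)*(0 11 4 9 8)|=6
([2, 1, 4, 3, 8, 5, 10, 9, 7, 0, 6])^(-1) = (0 9 7 8 4 2)(6 10)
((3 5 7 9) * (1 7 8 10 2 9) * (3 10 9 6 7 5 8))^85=(1 9 7 8 6 3 2 5 10)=((1 5 3 8 9 10 2 6 7))^85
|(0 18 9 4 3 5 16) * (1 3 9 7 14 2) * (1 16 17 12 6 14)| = |(0 18 7 1 3 5 17 12 6 14 2 16)(4 9)| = 12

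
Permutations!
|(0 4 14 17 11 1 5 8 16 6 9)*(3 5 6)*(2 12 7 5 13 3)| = 24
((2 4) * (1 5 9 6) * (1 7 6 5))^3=(2 4)(5 9)(6 7)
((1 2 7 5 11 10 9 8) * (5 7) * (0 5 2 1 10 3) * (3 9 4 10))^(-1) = (0 3 8 9 11 5)(4 10)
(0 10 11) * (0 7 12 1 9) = (0 10 11 7 12 1 9) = [10, 9, 2, 3, 4, 5, 6, 12, 8, 0, 11, 7, 1]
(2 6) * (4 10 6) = [0, 1, 4, 3, 10, 5, 2, 7, 8, 9, 6] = (2 4 10 6)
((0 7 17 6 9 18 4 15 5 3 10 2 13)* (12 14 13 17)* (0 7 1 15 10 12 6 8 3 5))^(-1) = ((0 1 15)(2 17 8 3 12 14 13 7 6 9 18 4 10))^(-1) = (0 15 1)(2 10 4 18 9 6 7 13 14 12 3 8 17)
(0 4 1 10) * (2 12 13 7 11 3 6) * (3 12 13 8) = [4, 10, 13, 6, 1, 5, 2, 11, 3, 9, 0, 12, 8, 7] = (0 4 1 10)(2 13 7 11 12 8 3 6)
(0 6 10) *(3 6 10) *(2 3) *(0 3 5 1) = (0 10 3 6 2 5 1) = [10, 0, 5, 6, 4, 1, 2, 7, 8, 9, 3]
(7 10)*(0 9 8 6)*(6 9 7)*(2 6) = (0 7 10 2 6)(8 9) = [7, 1, 6, 3, 4, 5, 0, 10, 9, 8, 2]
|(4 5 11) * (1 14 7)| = 3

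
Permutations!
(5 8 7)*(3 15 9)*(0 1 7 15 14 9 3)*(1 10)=(0 10 1 7 5 8 15 3 14 9)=[10, 7, 2, 14, 4, 8, 6, 5, 15, 0, 1, 11, 12, 13, 9, 3]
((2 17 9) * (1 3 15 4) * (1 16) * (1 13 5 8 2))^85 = (1 2 13 15 9 8 16 3 17 5 4)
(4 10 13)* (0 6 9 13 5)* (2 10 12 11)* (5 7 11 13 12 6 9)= (0 9 12 13 4 6 5)(2 10 7 11)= [9, 1, 10, 3, 6, 0, 5, 11, 8, 12, 7, 2, 13, 4]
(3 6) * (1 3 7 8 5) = [0, 3, 2, 6, 4, 1, 7, 8, 5] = (1 3 6 7 8 5)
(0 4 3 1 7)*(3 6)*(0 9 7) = [4, 0, 2, 1, 6, 5, 3, 9, 8, 7] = (0 4 6 3 1)(7 9)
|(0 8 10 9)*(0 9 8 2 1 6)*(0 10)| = 6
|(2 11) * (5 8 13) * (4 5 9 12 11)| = 8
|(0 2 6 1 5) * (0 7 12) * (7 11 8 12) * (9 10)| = |(0 2 6 1 5 11 8 12)(9 10)| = 8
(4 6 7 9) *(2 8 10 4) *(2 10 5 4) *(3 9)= (2 8 5 4 6 7 3 9 10)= [0, 1, 8, 9, 6, 4, 7, 3, 5, 10, 2]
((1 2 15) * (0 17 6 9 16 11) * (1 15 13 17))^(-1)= (0 11 16 9 6 17 13 2 1)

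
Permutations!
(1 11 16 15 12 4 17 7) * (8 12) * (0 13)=(0 13)(1 11 16 15 8 12 4 17 7)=[13, 11, 2, 3, 17, 5, 6, 1, 12, 9, 10, 16, 4, 0, 14, 8, 15, 7]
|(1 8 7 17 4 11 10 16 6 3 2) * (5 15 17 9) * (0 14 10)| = 16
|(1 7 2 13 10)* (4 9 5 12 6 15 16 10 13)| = |(1 7 2 4 9 5 12 6 15 16 10)| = 11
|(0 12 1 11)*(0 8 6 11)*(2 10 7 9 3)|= 15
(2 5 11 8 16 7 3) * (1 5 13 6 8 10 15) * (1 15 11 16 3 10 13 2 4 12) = (1 5 16 7 10 11 13 6 8 3 4 12) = [0, 5, 2, 4, 12, 16, 8, 10, 3, 9, 11, 13, 1, 6, 14, 15, 7]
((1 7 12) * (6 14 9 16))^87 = (6 16 9 14)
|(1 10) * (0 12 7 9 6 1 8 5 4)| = 10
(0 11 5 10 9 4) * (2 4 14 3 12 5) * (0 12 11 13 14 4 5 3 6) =[13, 1, 5, 11, 12, 10, 0, 7, 8, 4, 9, 2, 3, 14, 6] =(0 13 14 6)(2 5 10 9 4 12 3 11)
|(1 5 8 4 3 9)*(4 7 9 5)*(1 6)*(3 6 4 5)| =7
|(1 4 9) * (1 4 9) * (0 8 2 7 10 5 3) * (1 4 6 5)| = |(0 8 2 7 10 1 9 6 5 3)| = 10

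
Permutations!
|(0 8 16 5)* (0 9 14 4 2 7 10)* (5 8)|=|(0 5 9 14 4 2 7 10)(8 16)|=8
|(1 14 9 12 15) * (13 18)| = 10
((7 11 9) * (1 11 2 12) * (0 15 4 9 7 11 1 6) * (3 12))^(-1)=((0 15 4 9 11 7 2 3 12 6))^(-1)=(0 6 12 3 2 7 11 9 4 15)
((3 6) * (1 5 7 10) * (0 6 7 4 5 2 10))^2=(0 3)(1 10 2)(6 7)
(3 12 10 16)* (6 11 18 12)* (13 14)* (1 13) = (1 13 14)(3 6 11 18 12 10 16) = [0, 13, 2, 6, 4, 5, 11, 7, 8, 9, 16, 18, 10, 14, 1, 15, 3, 17, 12]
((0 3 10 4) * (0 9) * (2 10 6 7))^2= ((0 3 6 7 2 10 4 9))^2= (0 6 2 4)(3 7 10 9)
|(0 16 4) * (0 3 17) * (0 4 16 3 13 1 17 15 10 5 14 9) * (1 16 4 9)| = |(0 3 15 10 5 14 1 17 9)(4 13 16)| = 9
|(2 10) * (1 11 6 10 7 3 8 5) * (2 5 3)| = 10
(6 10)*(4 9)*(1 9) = (1 9 4)(6 10) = [0, 9, 2, 3, 1, 5, 10, 7, 8, 4, 6]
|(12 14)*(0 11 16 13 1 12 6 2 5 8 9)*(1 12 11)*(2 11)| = |(0 1 2 5 8 9)(6 11 16 13 12 14)| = 6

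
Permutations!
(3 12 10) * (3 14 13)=(3 12 10 14 13)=[0, 1, 2, 12, 4, 5, 6, 7, 8, 9, 14, 11, 10, 3, 13]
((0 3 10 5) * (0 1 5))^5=(0 10 3)(1 5)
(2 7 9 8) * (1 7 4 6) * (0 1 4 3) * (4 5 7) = (0 1 4 6 5 7 9 8 2 3) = [1, 4, 3, 0, 6, 7, 5, 9, 2, 8]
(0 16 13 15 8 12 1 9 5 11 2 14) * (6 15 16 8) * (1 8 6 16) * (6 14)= (0 14)(1 9 5 11 2 6 15 16 13)(8 12)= [14, 9, 6, 3, 4, 11, 15, 7, 12, 5, 10, 2, 8, 1, 0, 16, 13]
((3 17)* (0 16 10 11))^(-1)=(0 11 10 16)(3 17)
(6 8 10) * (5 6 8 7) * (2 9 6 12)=[0, 1, 9, 3, 4, 12, 7, 5, 10, 6, 8, 11, 2]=(2 9 6 7 5 12)(8 10)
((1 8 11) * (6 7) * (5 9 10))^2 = (1 11 8)(5 10 9) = ((1 8 11)(5 9 10)(6 7))^2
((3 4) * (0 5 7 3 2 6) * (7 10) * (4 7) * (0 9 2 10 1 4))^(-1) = ((0 5 1 4 10)(2 6 9)(3 7))^(-1) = (0 10 4 1 5)(2 9 6)(3 7)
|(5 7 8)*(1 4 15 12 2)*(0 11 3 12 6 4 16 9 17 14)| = 30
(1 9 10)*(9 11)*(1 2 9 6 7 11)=[0, 1, 9, 3, 4, 5, 7, 11, 8, 10, 2, 6]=(2 9 10)(6 7 11)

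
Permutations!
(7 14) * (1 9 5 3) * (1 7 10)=(1 9 5 3 7 14 10)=[0, 9, 2, 7, 4, 3, 6, 14, 8, 5, 1, 11, 12, 13, 10]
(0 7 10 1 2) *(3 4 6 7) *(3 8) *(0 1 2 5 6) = (0 8 3 4)(1 5 6 7 10 2) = [8, 5, 1, 4, 0, 6, 7, 10, 3, 9, 2]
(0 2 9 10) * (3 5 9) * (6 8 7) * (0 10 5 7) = [2, 1, 3, 7, 4, 9, 8, 6, 0, 5, 10] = (10)(0 2 3 7 6 8)(5 9)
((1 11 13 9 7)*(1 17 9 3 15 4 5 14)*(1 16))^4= ((1 11 13 3 15 4 5 14 16)(7 17 9))^4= (1 15 16 3 14 13 5 11 4)(7 17 9)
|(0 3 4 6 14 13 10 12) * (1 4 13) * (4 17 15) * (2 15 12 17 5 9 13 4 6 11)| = 15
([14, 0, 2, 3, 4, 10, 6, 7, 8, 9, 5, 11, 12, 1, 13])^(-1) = (0 1 13 14)(5 10)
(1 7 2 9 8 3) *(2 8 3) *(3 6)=(1 7 8 2 9 6 3)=[0, 7, 9, 1, 4, 5, 3, 8, 2, 6]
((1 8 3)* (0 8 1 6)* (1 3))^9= (0 6 3 1 8)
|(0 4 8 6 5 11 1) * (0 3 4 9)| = 14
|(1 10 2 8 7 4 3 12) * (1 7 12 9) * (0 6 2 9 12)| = 12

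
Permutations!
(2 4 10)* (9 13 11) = (2 4 10)(9 13 11) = [0, 1, 4, 3, 10, 5, 6, 7, 8, 13, 2, 9, 12, 11]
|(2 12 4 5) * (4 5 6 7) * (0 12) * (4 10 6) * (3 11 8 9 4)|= |(0 12 5 2)(3 11 8 9 4)(6 7 10)|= 60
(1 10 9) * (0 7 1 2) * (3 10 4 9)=(0 7 1 4 9 2)(3 10)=[7, 4, 0, 10, 9, 5, 6, 1, 8, 2, 3]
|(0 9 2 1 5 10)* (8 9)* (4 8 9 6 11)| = 12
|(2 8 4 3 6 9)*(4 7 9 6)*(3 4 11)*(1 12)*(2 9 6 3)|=6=|(1 12)(2 8 7 6 3 11)|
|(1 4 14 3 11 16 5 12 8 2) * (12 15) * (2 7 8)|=10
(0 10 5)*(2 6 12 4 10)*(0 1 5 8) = (0 2 6 12 4 10 8)(1 5) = [2, 5, 6, 3, 10, 1, 12, 7, 0, 9, 8, 11, 4]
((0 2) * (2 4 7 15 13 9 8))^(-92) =(0 13)(2 15)(4 9)(7 8)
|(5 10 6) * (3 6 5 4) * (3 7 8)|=|(3 6 4 7 8)(5 10)|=10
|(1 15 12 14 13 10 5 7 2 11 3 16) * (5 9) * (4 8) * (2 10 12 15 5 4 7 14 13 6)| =|(1 5 14 6 2 11 3 16)(4 8 7 10 9)(12 13)| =40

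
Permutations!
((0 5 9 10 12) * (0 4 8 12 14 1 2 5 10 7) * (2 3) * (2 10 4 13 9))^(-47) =((0 4 8 12 13 9 7)(1 3 10 14)(2 5))^(-47) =(0 8 13 7 4 12 9)(1 3 10 14)(2 5)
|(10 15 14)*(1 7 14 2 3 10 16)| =4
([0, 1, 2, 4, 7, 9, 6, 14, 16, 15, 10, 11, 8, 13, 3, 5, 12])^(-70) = (3 7)(4 14)(5 15 9)(8 12 16)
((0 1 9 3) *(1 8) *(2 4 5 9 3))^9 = (0 8 1 3)(2 4 5 9)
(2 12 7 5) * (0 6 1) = (0 6 1)(2 12 7 5) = [6, 0, 12, 3, 4, 2, 1, 5, 8, 9, 10, 11, 7]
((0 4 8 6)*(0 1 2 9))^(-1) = ((0 4 8 6 1 2 9))^(-1) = (0 9 2 1 6 8 4)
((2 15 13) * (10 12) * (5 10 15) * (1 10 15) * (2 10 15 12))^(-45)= ((1 15 13 10 2 5 12))^(-45)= (1 2 15 5 13 12 10)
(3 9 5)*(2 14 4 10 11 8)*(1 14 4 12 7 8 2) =[0, 14, 4, 9, 10, 3, 6, 8, 1, 5, 11, 2, 7, 13, 12] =(1 14 12 7 8)(2 4 10 11)(3 9 5)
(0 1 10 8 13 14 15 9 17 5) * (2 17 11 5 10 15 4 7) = (0 1 15 9 11 5)(2 17 10 8 13 14 4 7) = [1, 15, 17, 3, 7, 0, 6, 2, 13, 11, 8, 5, 12, 14, 4, 9, 16, 10]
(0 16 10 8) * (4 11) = (0 16 10 8)(4 11) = [16, 1, 2, 3, 11, 5, 6, 7, 0, 9, 8, 4, 12, 13, 14, 15, 10]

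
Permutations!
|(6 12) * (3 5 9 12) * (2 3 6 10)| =|(2 3 5 9 12 10)| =6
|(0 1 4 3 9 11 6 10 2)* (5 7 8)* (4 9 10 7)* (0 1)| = |(1 9 11 6 7 8 5 4 3 10 2)| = 11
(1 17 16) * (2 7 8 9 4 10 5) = (1 17 16)(2 7 8 9 4 10 5) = [0, 17, 7, 3, 10, 2, 6, 8, 9, 4, 5, 11, 12, 13, 14, 15, 1, 16]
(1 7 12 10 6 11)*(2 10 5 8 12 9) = (1 7 9 2 10 6 11)(5 8 12) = [0, 7, 10, 3, 4, 8, 11, 9, 12, 2, 6, 1, 5]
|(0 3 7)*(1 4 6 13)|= |(0 3 7)(1 4 6 13)|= 12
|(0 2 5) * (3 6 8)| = 3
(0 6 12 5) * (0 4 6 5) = (0 5 4 6 12) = [5, 1, 2, 3, 6, 4, 12, 7, 8, 9, 10, 11, 0]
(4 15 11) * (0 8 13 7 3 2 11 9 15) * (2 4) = (0 8 13 7 3 4)(2 11)(9 15) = [8, 1, 11, 4, 0, 5, 6, 3, 13, 15, 10, 2, 12, 7, 14, 9]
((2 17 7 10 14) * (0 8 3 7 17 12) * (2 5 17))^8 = ((0 8 3 7 10 14 5 17 2 12))^8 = (0 2 5 10 3)(7 8 12 17 14)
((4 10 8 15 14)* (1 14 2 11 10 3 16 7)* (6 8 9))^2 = (1 4 16)(2 10 6 15 11 9 8)(3 7 14)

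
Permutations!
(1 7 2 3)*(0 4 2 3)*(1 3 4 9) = [9, 7, 0, 3, 2, 5, 6, 4, 8, 1] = (0 9 1 7 4 2)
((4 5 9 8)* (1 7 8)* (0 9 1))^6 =(9)(1 7 8 4 5)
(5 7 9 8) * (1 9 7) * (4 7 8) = (1 9 4 7 8 5) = [0, 9, 2, 3, 7, 1, 6, 8, 5, 4]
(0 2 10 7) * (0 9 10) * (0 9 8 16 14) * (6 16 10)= [2, 1, 9, 3, 4, 5, 16, 8, 10, 6, 7, 11, 12, 13, 0, 15, 14]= (0 2 9 6 16 14)(7 8 10)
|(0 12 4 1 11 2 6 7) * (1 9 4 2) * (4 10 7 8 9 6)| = 18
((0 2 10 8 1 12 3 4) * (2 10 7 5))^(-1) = (0 4 3 12 1 8 10)(2 5 7)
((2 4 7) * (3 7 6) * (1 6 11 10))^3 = ((1 6 3 7 2 4 11 10))^3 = (1 7 11 6 2 10 3 4)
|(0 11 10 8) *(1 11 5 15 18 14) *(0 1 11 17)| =10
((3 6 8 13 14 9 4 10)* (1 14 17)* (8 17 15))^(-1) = ((1 14 9 4 10 3 6 17)(8 13 15))^(-1) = (1 17 6 3 10 4 9 14)(8 15 13)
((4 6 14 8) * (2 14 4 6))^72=((2 14 8 6 4))^72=(2 8 4 14 6)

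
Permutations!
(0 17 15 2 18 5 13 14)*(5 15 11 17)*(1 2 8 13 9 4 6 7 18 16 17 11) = (0 5 9 4 6 7 18 15 8 13 14)(1 2 16 17) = [5, 2, 16, 3, 6, 9, 7, 18, 13, 4, 10, 11, 12, 14, 0, 8, 17, 1, 15]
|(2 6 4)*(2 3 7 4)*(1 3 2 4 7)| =6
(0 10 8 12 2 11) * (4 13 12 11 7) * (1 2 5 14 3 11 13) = (0 10 8 13 12 5 14 3 11)(1 2 7 4) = [10, 2, 7, 11, 1, 14, 6, 4, 13, 9, 8, 0, 5, 12, 3]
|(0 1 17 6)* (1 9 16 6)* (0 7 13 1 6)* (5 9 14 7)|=10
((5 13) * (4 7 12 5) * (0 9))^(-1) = (0 9)(4 13 5 12 7)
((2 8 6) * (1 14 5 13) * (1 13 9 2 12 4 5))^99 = (1 14)(2 8 6 12 4 5 9)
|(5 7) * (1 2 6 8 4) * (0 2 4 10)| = |(0 2 6 8 10)(1 4)(5 7)| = 10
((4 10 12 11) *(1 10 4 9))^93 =((1 10 12 11 9))^93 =(1 11 10 9 12)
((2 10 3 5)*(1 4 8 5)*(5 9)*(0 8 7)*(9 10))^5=((0 8 10 3 1 4 7)(2 9 5))^5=(0 4 3 8 7 1 10)(2 5 9)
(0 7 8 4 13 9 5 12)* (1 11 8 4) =(0 7 4 13 9 5 12)(1 11 8) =[7, 11, 2, 3, 13, 12, 6, 4, 1, 5, 10, 8, 0, 9]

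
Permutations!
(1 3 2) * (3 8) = (1 8 3 2) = [0, 8, 1, 2, 4, 5, 6, 7, 3]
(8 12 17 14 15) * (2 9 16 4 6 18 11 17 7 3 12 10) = (2 9 16 4 6 18 11 17 14 15 8 10)(3 12 7) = [0, 1, 9, 12, 6, 5, 18, 3, 10, 16, 2, 17, 7, 13, 15, 8, 4, 14, 11]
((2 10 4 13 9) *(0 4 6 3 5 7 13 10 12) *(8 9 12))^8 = ((0 4 10 6 3 5 7 13 12)(2 8 9))^8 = (0 12 13 7 5 3 6 10 4)(2 9 8)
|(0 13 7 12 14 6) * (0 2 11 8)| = 9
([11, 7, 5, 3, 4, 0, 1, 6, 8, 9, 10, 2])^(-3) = [11, 1, 5, 3, 4, 0, 6, 7, 8, 9, 10, 2]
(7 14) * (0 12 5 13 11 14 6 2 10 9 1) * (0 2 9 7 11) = (0 12 5 13)(1 2 10 7 6 9)(11 14) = [12, 2, 10, 3, 4, 13, 9, 6, 8, 1, 7, 14, 5, 0, 11]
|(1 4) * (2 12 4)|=4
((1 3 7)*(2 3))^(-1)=((1 2 3 7))^(-1)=(1 7 3 2)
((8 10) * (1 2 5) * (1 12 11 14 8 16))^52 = ((1 2 5 12 11 14 8 10 16))^52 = (1 10 14 12 2 16 8 11 5)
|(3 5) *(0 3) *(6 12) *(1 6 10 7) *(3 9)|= 20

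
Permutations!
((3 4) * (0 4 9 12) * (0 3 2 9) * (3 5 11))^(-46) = (0 2 12 11)(3 4 9 5)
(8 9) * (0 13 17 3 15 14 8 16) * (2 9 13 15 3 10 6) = (0 15 14 8 13 17 10 6 2 9 16) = [15, 1, 9, 3, 4, 5, 2, 7, 13, 16, 6, 11, 12, 17, 8, 14, 0, 10]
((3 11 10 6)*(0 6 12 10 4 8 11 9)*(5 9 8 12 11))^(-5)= ((0 6 3 8 5 9)(4 12 10 11))^(-5)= (0 6 3 8 5 9)(4 11 10 12)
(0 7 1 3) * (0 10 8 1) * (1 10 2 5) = (0 7)(1 3 2 5)(8 10) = [7, 3, 5, 2, 4, 1, 6, 0, 10, 9, 8]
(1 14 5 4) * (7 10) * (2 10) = (1 14 5 4)(2 10 7) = [0, 14, 10, 3, 1, 4, 6, 2, 8, 9, 7, 11, 12, 13, 5]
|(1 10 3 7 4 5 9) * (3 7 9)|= 7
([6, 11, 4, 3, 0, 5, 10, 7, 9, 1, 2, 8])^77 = [10, 11, 0, 3, 6, 5, 2, 7, 9, 1, 4, 8]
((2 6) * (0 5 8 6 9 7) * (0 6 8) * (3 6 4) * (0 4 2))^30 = (9)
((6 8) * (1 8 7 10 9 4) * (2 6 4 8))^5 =(1 9 6 4 10 2 8 7)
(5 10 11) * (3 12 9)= (3 12 9)(5 10 11)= [0, 1, 2, 12, 4, 10, 6, 7, 8, 3, 11, 5, 9]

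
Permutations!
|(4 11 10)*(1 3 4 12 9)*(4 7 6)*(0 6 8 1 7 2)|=|(0 6 4 11 10 12 9 7 8 1 3 2)|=12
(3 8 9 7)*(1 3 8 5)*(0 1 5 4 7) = (0 1 3 4 7 8 9) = [1, 3, 2, 4, 7, 5, 6, 8, 9, 0]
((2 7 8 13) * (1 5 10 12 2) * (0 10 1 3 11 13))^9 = (13)(0 2)(1 5)(7 10)(8 12)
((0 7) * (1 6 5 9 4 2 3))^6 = ((0 7)(1 6 5 9 4 2 3))^6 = (1 3 2 4 9 5 6)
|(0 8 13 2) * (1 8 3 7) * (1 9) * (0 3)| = 7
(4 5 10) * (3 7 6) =(3 7 6)(4 5 10) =[0, 1, 2, 7, 5, 10, 3, 6, 8, 9, 4]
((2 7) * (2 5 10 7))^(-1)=((5 10 7))^(-1)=(5 7 10)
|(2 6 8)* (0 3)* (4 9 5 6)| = |(0 3)(2 4 9 5 6 8)| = 6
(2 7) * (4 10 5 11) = (2 7)(4 10 5 11) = [0, 1, 7, 3, 10, 11, 6, 2, 8, 9, 5, 4]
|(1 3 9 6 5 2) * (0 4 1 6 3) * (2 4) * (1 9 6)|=|(0 2 1)(3 6 5 4 9)|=15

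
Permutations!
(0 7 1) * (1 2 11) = (0 7 2 11 1) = [7, 0, 11, 3, 4, 5, 6, 2, 8, 9, 10, 1]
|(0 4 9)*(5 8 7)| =|(0 4 9)(5 8 7)| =3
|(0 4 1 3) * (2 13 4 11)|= 7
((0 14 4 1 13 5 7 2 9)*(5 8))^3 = (0 1 5 9 4 8 2 14 13 7)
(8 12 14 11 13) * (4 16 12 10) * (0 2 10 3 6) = (0 2 10 4 16 12 14 11 13 8 3 6) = [2, 1, 10, 6, 16, 5, 0, 7, 3, 9, 4, 13, 14, 8, 11, 15, 12]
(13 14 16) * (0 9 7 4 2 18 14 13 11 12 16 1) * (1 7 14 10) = (0 9 14 7 4 2 18 10 1)(11 12 16) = [9, 0, 18, 3, 2, 5, 6, 4, 8, 14, 1, 12, 16, 13, 7, 15, 11, 17, 10]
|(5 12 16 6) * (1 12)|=5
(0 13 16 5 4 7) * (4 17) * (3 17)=[13, 1, 2, 17, 7, 3, 6, 0, 8, 9, 10, 11, 12, 16, 14, 15, 5, 4]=(0 13 16 5 3 17 4 7)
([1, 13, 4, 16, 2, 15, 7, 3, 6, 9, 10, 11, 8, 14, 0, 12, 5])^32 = [0, 1, 2, 3, 4, 5, 6, 7, 8, 9, 10, 11, 12, 13, 14, 15, 16]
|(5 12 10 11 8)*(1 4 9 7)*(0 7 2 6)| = |(0 7 1 4 9 2 6)(5 12 10 11 8)| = 35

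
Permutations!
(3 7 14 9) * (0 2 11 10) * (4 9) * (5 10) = [2, 1, 11, 7, 9, 10, 6, 14, 8, 3, 0, 5, 12, 13, 4] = (0 2 11 5 10)(3 7 14 4 9)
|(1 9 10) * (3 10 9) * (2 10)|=4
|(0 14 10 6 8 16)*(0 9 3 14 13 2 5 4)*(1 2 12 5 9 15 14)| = 60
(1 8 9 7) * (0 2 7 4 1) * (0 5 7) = (0 2)(1 8 9 4)(5 7) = [2, 8, 0, 3, 1, 7, 6, 5, 9, 4]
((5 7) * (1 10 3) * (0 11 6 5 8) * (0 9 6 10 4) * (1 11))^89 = (0 4 1)(3 10 11)(5 6 9 8 7)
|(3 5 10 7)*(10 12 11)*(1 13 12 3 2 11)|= 12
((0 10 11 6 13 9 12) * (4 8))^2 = (0 11 13 12 10 6 9)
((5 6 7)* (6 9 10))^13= (5 6 9 7 10)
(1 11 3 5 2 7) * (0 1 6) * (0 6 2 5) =[1, 11, 7, 0, 4, 5, 6, 2, 8, 9, 10, 3] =(0 1 11 3)(2 7)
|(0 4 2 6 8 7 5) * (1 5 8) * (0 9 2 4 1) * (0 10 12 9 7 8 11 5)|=30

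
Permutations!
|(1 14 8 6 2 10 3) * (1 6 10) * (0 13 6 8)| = |(0 13 6 2 1 14)(3 8 10)| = 6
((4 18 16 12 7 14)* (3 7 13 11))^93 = (3 4 12)(7 18 13)(11 14 16)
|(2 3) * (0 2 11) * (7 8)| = 4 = |(0 2 3 11)(7 8)|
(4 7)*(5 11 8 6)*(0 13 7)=(0 13 7 4)(5 11 8 6)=[13, 1, 2, 3, 0, 11, 5, 4, 6, 9, 10, 8, 12, 7]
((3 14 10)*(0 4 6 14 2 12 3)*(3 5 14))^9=((0 4 6 3 2 12 5 14 10))^9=(14)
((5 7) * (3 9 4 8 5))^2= ((3 9 4 8 5 7))^2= (3 4 5)(7 9 8)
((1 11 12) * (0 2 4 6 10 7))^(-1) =((0 2 4 6 10 7)(1 11 12))^(-1) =(0 7 10 6 4 2)(1 12 11)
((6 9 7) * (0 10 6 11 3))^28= (11)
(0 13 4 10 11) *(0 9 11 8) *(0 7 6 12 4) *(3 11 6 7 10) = (0 13)(3 11 9 6 12 4)(8 10) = [13, 1, 2, 11, 3, 5, 12, 7, 10, 6, 8, 9, 4, 0]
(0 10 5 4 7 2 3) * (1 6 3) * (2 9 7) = (0 10 5 4 2 1 6 3)(7 9) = [10, 6, 1, 0, 2, 4, 3, 9, 8, 7, 5]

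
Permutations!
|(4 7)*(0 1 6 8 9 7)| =7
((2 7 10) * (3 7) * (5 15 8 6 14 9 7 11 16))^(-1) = (2 10 7 9 14 6 8 15 5 16 11 3)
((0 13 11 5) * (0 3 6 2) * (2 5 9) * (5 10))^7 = (0 11 2 13 9)(3 5 10 6)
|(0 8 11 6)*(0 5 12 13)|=7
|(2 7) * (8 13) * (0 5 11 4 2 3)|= |(0 5 11 4 2 7 3)(8 13)|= 14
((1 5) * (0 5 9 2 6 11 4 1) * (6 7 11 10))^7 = ((0 5)(1 9 2 7 11 4)(6 10))^7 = (0 5)(1 9 2 7 11 4)(6 10)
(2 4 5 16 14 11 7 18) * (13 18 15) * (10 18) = (2 4 5 16 14 11 7 15 13 10 18) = [0, 1, 4, 3, 5, 16, 6, 15, 8, 9, 18, 7, 12, 10, 11, 13, 14, 17, 2]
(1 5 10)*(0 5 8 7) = (0 5 10 1 8 7) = [5, 8, 2, 3, 4, 10, 6, 0, 7, 9, 1]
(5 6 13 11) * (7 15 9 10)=[0, 1, 2, 3, 4, 6, 13, 15, 8, 10, 7, 5, 12, 11, 14, 9]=(5 6 13 11)(7 15 9 10)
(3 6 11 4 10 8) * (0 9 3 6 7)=(0 9 3 7)(4 10 8 6 11)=[9, 1, 2, 7, 10, 5, 11, 0, 6, 3, 8, 4]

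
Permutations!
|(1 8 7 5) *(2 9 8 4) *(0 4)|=|(0 4 2 9 8 7 5 1)|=8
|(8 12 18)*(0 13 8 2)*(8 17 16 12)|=7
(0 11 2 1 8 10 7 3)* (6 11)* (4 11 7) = (0 6 7 3)(1 8 10 4 11 2) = [6, 8, 1, 0, 11, 5, 7, 3, 10, 9, 4, 2]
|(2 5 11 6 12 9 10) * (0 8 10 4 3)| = 11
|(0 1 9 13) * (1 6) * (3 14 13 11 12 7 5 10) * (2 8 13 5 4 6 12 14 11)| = |(0 12 7 4 6 1 9 2 8 13)(3 11 14 5 10)| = 10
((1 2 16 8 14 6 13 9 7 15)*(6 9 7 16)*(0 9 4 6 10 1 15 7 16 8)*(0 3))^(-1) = (0 3 16 13 6 4 14 8 9)(1 10 2)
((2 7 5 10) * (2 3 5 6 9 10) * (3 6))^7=((2 7 3 5)(6 9 10))^7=(2 5 3 7)(6 9 10)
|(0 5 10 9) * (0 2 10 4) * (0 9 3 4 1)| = 15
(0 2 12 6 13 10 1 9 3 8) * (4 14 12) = (0 2 4 14 12 6 13 10 1 9 3 8) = [2, 9, 4, 8, 14, 5, 13, 7, 0, 3, 1, 11, 6, 10, 12]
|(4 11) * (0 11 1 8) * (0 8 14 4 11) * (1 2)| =4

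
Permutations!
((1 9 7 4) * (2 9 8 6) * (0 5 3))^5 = (0 3 5)(1 7 2 8 4 9 6)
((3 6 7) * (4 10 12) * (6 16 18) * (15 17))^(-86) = (3 7 6 18 16)(4 10 12)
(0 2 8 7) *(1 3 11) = (0 2 8 7)(1 3 11) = [2, 3, 8, 11, 4, 5, 6, 0, 7, 9, 10, 1]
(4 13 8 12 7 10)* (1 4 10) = [0, 4, 2, 3, 13, 5, 6, 1, 12, 9, 10, 11, 7, 8] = (1 4 13 8 12 7)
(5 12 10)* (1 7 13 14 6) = (1 7 13 14 6)(5 12 10) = [0, 7, 2, 3, 4, 12, 1, 13, 8, 9, 5, 11, 10, 14, 6]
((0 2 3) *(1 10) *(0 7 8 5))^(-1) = ((0 2 3 7 8 5)(1 10))^(-1) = (0 5 8 7 3 2)(1 10)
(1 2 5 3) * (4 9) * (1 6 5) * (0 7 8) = (0 7 8)(1 2)(3 6 5)(4 9) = [7, 2, 1, 6, 9, 3, 5, 8, 0, 4]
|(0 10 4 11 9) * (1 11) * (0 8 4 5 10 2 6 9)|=|(0 2 6 9 8 4 1 11)(5 10)|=8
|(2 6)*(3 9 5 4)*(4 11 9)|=|(2 6)(3 4)(5 11 9)|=6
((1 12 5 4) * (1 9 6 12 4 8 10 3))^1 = (1 4 9 6 12 5 8 10 3)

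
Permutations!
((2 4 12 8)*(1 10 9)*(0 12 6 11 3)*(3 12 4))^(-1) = (0 3 2 8 12 11 6 4)(1 9 10)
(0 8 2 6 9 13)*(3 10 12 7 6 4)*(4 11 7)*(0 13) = (13)(0 8 2 11 7 6 9)(3 10 12 4) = [8, 1, 11, 10, 3, 5, 9, 6, 2, 0, 12, 7, 4, 13]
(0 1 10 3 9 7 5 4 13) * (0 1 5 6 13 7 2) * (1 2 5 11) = (0 11 1 10 3 9 5 4 7 6 13 2) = [11, 10, 0, 9, 7, 4, 13, 6, 8, 5, 3, 1, 12, 2]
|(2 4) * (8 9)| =2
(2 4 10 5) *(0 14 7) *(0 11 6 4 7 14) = [0, 1, 7, 3, 10, 2, 4, 11, 8, 9, 5, 6, 12, 13, 14] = (14)(2 7 11 6 4 10 5)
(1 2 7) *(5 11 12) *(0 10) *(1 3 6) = (0 10)(1 2 7 3 6)(5 11 12) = [10, 2, 7, 6, 4, 11, 1, 3, 8, 9, 0, 12, 5]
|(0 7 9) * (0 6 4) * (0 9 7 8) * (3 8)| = |(0 3 8)(4 9 6)| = 3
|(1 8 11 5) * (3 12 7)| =|(1 8 11 5)(3 12 7)| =12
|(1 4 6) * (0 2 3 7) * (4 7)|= |(0 2 3 4 6 1 7)|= 7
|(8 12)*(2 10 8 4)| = |(2 10 8 12 4)| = 5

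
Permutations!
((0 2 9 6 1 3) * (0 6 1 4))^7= ((0 2 9 1 3 6 4))^7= (9)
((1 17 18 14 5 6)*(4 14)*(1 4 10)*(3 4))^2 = (1 18)(3 14 6 4 5)(10 17)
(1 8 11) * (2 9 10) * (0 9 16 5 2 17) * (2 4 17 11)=(0 9 10 11 1 8 2 16 5 4 17)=[9, 8, 16, 3, 17, 4, 6, 7, 2, 10, 11, 1, 12, 13, 14, 15, 5, 0]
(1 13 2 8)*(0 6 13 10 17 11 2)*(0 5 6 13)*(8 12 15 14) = [13, 10, 12, 3, 4, 6, 0, 7, 1, 9, 17, 2, 15, 5, 8, 14, 16, 11] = (0 13 5 6)(1 10 17 11 2 12 15 14 8)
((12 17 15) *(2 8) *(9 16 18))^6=(18)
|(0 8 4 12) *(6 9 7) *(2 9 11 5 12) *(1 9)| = |(0 8 4 2 1 9 7 6 11 5 12)| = 11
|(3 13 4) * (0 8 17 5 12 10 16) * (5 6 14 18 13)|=|(0 8 17 6 14 18 13 4 3 5 12 10 16)|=13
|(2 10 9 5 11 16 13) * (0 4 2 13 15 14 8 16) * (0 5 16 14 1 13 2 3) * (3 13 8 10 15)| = 12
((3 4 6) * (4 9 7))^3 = (3 4 9 6 7)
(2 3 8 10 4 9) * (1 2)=(1 2 3 8 10 4 9)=[0, 2, 3, 8, 9, 5, 6, 7, 10, 1, 4]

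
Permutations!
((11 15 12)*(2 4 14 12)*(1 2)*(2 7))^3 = ((1 7 2 4 14 12 11 15))^3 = (1 4 11 7 14 15 2 12)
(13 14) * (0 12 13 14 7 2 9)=(14)(0 12 13 7 2 9)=[12, 1, 9, 3, 4, 5, 6, 2, 8, 0, 10, 11, 13, 7, 14]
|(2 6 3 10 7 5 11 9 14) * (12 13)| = 18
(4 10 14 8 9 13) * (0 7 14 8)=(0 7 14)(4 10 8 9 13)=[7, 1, 2, 3, 10, 5, 6, 14, 9, 13, 8, 11, 12, 4, 0]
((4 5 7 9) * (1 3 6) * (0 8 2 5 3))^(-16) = (0 7 6 2 4)(1 5 3 8 9)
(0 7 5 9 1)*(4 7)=[4, 0, 2, 3, 7, 9, 6, 5, 8, 1]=(0 4 7 5 9 1)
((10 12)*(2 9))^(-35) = ((2 9)(10 12))^(-35) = (2 9)(10 12)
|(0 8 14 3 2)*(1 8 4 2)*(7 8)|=|(0 4 2)(1 7 8 14 3)|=15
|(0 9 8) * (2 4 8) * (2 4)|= 4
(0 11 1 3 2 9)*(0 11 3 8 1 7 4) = [3, 8, 9, 2, 0, 5, 6, 4, 1, 11, 10, 7] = (0 3 2 9 11 7 4)(1 8)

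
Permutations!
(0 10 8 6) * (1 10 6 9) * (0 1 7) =(0 6 1 10 8 9 7) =[6, 10, 2, 3, 4, 5, 1, 0, 9, 7, 8]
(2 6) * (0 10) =(0 10)(2 6) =[10, 1, 6, 3, 4, 5, 2, 7, 8, 9, 0]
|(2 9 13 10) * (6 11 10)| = 6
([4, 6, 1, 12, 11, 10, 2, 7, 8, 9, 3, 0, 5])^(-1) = [11, 2, 6, 10, 0, 12, 1, 7, 8, 9, 5, 4, 3]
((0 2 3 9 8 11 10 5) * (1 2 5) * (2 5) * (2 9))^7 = (11)(2 3)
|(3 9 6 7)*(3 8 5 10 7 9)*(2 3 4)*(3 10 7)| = |(2 10 3 4)(5 7 8)(6 9)| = 12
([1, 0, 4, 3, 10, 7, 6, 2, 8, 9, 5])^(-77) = (0 1)(2 5 4 7 10)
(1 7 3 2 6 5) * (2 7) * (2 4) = (1 4 2 6 5)(3 7) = [0, 4, 6, 7, 2, 1, 5, 3]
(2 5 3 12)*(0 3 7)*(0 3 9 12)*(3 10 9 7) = [7, 1, 5, 0, 4, 3, 6, 10, 8, 12, 9, 11, 2] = (0 7 10 9 12 2 5 3)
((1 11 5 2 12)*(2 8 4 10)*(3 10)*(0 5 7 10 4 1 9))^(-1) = (0 9 12 2 10 7 11 1 8 5)(3 4)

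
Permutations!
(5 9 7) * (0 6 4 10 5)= (0 6 4 10 5 9 7)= [6, 1, 2, 3, 10, 9, 4, 0, 8, 7, 5]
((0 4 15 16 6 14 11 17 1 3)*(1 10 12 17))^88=((0 4 15 16 6 14 11 1 3)(10 12 17))^88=(0 1 14 16 4 3 11 6 15)(10 12 17)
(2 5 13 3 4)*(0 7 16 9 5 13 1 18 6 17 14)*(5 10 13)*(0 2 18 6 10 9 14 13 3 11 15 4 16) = (0 7)(1 6 17 13 11 15 4 18 10 3 16 14 2 5) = [7, 6, 5, 16, 18, 1, 17, 0, 8, 9, 3, 15, 12, 11, 2, 4, 14, 13, 10]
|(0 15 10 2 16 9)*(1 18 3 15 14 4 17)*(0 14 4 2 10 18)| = 12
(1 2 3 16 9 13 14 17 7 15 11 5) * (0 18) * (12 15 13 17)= [18, 2, 3, 16, 4, 1, 6, 13, 8, 17, 10, 5, 15, 14, 12, 11, 9, 7, 0]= (0 18)(1 2 3 16 9 17 7 13 14 12 15 11 5)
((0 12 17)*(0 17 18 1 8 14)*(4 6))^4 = (0 8 18)(1 12 14)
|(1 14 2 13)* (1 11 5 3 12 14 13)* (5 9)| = |(1 13 11 9 5 3 12 14 2)| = 9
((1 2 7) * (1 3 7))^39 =((1 2)(3 7))^39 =(1 2)(3 7)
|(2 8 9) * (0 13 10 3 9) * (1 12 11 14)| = |(0 13 10 3 9 2 8)(1 12 11 14)| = 28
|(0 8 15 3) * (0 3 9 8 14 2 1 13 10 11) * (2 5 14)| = |(0 2 1 13 10 11)(5 14)(8 15 9)| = 6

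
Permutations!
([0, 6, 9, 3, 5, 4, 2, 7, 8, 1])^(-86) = [0, 2, 1, 3, 4, 5, 9, 7, 8, 6]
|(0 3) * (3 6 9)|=4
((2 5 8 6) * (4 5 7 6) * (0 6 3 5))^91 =((0 6 2 7 3 5 8 4))^91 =(0 7 8 6 3 4 2 5)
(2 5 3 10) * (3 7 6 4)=(2 5 7 6 4 3 10)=[0, 1, 5, 10, 3, 7, 4, 6, 8, 9, 2]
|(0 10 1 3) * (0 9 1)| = 6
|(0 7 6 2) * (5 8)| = |(0 7 6 2)(5 8)| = 4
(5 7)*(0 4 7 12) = [4, 1, 2, 3, 7, 12, 6, 5, 8, 9, 10, 11, 0] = (0 4 7 5 12)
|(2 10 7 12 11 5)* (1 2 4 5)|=|(1 2 10 7 12 11)(4 5)|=6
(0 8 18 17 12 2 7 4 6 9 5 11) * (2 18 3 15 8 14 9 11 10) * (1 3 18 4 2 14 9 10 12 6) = (0 9 5 12 4 1 3 15 8 18 17 6 11)(2 7)(10 14) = [9, 3, 7, 15, 1, 12, 11, 2, 18, 5, 14, 0, 4, 13, 10, 8, 16, 6, 17]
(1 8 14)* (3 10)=(1 8 14)(3 10)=[0, 8, 2, 10, 4, 5, 6, 7, 14, 9, 3, 11, 12, 13, 1]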